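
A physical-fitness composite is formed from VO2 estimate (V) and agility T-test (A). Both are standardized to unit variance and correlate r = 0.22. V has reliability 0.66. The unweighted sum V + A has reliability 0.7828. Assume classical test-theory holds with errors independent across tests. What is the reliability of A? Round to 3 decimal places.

Var(V+A) = 2 + 2·0.22 = 2.440.
True-score variance = ρ_V + ρ_A + 2·0.22, so 0.7828 = (0.66 + ρ_A + 0.44) / 2.440.
ρ_A = 0.7828·2.440 − 0.66 − 0.44 = 0.810.

0.810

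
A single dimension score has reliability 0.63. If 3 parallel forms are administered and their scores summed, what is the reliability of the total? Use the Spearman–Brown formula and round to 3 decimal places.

ρ_k = kρ / (1 + (k−1)ρ) = 3·0.63 / (1 + 2·0.63) = 1.890 / 2.260 = 0.836.

0.836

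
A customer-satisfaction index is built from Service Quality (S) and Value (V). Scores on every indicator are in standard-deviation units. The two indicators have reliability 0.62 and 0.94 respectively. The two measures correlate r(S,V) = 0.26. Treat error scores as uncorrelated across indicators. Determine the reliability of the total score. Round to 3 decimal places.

Var(S+V) = 2 + 2·[0.26] = 2 + 0.52 = 2.52.
With uncorrelated errors the cross-covariances are all true-score covariance, so they carry over unchanged; only the diagonal terms shrink to ρᵢσᵢ².
True-score variance = [0.62 + 0.94] + 0.52 = 1.56 + 0.52 = 2.08.
Reliability = 2.08 / 2.52 = 0.825.

0.825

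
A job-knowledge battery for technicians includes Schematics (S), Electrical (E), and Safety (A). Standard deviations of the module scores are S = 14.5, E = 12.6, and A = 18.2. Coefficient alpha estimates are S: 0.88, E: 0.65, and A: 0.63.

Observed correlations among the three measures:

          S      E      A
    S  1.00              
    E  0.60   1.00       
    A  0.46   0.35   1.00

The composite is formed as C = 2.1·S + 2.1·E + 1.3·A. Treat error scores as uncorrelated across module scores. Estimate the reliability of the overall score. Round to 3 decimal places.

Var(C) = 2.1²·14.5² + 2.1²·12.6² + 1.3²·18.2² + 2·[4.41·14.5·12.6·0.60 + 2.73·14.5·18.2·0.46 + 2.73·12.6·18.2·0.35] = 2187.13 + 2067.89 = 4255.02.
Under uncorrelated errors the observed covariances equal the true-score covariances, so only the own-variance terms attenuate.
True-score variance = [2.1²·14.5²·0.88 + 2.1²·12.6²·0.65 + 1.3²·18.2²·0.63] + 2067.89 = 1623.69 + 2067.89 = 3691.59.
Reliability = 3691.59 / 4255.02 = 0.868.

0.868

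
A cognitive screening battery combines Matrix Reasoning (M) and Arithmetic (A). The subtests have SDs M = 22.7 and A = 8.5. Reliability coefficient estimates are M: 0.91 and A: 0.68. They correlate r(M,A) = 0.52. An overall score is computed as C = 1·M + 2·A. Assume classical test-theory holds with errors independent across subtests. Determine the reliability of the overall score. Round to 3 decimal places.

Var(C) = 22.7² + 2²·8.5² + 2·[2·22.7·8.5·0.52] = 804.29 + 401.336 = 1205.63.
Under uncorrelated errors the observed covariances equal the true-score covariances, so only the own-variance terms attenuate.
True-score variance = [22.7²·0.91 + 2²·8.5²·0.68] + 401.336 = 665.434 + 401.336 = 1066.77.
Reliability = 1066.77 / 1205.63 = 0.885.

0.885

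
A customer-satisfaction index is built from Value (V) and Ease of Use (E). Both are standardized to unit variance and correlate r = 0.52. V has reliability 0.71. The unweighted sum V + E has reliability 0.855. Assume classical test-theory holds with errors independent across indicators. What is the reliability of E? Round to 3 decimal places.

Var(V+E) = 2 + 2·0.52 = 3.040.
True-score variance = ρ_V + ρ_E + 2·0.52, so 0.855 = (0.71 + ρ_E + 1.04) / 3.040.
ρ_E = 0.855·3.040 − 0.71 − 1.04 = 0.849.

0.849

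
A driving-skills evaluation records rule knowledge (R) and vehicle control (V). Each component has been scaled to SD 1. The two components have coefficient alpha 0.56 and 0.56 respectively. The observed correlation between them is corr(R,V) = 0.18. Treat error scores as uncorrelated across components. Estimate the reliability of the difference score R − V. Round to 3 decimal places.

0.463

Var(R−V) = 1 + 1 − 2·0.18 = 2 − 0.36 = 1.64.
Under uncorrelated errors the observed covariances equal the true-score covariances, so only the own-variance terms attenuate.
True-score variance = [0.56 + 0.56] − 0.36 = 1.12 − 0.36 = 0.76.
Reliability = 0.76 / 1.64 = 0.463.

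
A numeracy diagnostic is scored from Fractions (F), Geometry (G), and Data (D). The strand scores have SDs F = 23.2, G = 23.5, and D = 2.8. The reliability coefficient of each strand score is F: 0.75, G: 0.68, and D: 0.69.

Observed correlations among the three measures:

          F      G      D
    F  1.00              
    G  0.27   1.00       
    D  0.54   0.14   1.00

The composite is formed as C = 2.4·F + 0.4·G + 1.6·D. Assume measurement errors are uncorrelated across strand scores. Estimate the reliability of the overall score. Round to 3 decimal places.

Var(C) = 2.4²·23.2² + 0.4²·23.5² + 1.6²·2.8² + 2·[0.96·23.2·23.5·0.27 + 3.84·23.2·2.8·0.54 + 0.64·23.5·2.8·0.14] = 3208.69 + 563.825 = 3772.52.
Under uncorrelated errors the observed covariances equal the true-score covariances, so only the own-variance terms attenuate.
True-score variance = [2.4²·23.2²·0.75 + 0.4²·23.5²·0.68 + 1.6²·2.8²·0.69] + 563.825 = 2399.13 + 563.825 = 2962.96.
Reliability = 2962.96 / 3772.52 = 0.785.

0.785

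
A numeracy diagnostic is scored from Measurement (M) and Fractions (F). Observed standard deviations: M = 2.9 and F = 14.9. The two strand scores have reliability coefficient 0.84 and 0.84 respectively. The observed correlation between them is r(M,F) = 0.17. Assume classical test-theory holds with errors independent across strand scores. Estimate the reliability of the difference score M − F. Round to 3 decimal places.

0.829

Var(M−F) = 2.9² + 14.9² − 2·2.9·14.9·0.17 = 230.42 − 14.6914 = 215.729.
Because errors are independent across components, Cov(Tᵢ,Tⱼ) = Cov(Xᵢ,Xⱼ); the off-diagonal part of the true-score variance is the same as above.
True-score variance = [2.9²·0.84 + 14.9²·0.84] − 14.6914 = 193.553 − 14.6914 = 178.861.
Reliability = 178.861 / 215.729 = 0.829.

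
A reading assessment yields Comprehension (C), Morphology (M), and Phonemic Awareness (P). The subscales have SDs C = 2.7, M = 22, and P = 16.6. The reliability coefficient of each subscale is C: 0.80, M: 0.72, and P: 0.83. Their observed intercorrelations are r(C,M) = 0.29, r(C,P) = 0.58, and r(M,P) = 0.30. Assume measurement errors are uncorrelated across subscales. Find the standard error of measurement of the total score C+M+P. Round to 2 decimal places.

13.56

Var(total) = 766.85 + 305.563 = 1072.41.
True-score variance = 583.027 + 305.563 = 888.59, so reliability = 0.8286.
Error variance = 1072.41 − 888.59 = 183.823; SEM = √183.823 = 13.56.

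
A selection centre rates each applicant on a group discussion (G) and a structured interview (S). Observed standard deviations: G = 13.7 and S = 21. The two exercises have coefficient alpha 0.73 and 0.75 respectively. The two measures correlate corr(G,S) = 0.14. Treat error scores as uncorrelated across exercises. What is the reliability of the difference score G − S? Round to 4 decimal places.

0.7064

Var(G−S) = 13.7² + 21² − 2·13.7·21·0.14 = 628.69 − 80.556 = 548.134.
Because errors are independent across components, Cov(Tᵢ,Tⱼ) = Cov(Xᵢ,Xⱼ); the off-diagonal part of the true-score variance is the same as above.
True-score variance = [13.7²·0.73 + 21²·0.75] − 80.556 = 467.764 − 80.556 = 387.208.
Reliability = 387.208 / 548.134 = 0.7064.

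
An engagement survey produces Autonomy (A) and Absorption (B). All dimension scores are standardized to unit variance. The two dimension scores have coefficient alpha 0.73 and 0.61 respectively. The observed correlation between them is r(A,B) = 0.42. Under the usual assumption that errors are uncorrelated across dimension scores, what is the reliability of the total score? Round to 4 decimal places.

Var(A+B) = 2 + 2·[0.42] = 2 + 0.84 = 2.84.
With uncorrelated errors the cross-covariances are all true-score covariance, so they carry over unchanged; only the diagonal terms shrink to ρᵢσᵢ².
True-score variance = [0.73 + 0.61] + 0.84 = 1.34 + 0.84 = 2.18.
Reliability = 2.18 / 2.84 = 0.7676.

0.7676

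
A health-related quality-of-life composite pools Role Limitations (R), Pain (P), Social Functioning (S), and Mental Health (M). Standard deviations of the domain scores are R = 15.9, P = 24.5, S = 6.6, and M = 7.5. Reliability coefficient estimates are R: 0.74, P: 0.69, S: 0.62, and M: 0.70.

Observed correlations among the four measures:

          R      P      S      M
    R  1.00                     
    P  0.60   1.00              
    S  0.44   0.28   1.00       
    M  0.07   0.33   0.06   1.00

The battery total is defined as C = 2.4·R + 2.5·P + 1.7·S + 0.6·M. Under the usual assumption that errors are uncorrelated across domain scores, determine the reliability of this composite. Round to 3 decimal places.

0.825

Var(C) = 2.4²·15.9² + 2.5²·24.5² + 1.7²·6.6² + 0.6²·7.5² + 2·[6·15.9·24.5·0.60 + 4.08·15.9·6.6·0.44 + 1.44·15.9·7.5·0.07 + 4.25·24.5·6.6·0.28 + 1.5·24.5·7.5·0.33 + 1.02·6.6·7.5·0.06] = 5353.89 + 3778.39 = 9132.28.
Under uncorrelated errors the observed covariances equal the true-score covariances, so only the own-variance terms attenuate.
True-score variance = [2.4²·15.9²·0.74 + 2.5²·24.5²·0.69 + 1.7²·6.6²·0.62 + 0.6²·7.5²·0.70] + 3778.39 = 3758.38 + 3778.39 = 7536.78.
Reliability = 7536.78 / 9132.28 = 0.825.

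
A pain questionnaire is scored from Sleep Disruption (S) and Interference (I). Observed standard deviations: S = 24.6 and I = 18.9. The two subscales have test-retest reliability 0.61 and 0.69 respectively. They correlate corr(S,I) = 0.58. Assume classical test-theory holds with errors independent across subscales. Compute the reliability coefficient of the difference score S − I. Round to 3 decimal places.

Var(S−I) = 24.6² + 18.9² − 2·24.6·18.9·0.58 = 962.37 − 539.33 = 423.04.
Because errors are independent across components, Cov(Tᵢ,Tⱼ) = Cov(Xᵢ,Xⱼ); the off-diagonal part of the true-score variance is the same as above.
True-score variance = [24.6²·0.61 + 18.9²·0.69] − 539.33 = 615.622 − 539.33 = 76.2921.
Reliability = 76.2921 / 423.04 = 0.180.

0.180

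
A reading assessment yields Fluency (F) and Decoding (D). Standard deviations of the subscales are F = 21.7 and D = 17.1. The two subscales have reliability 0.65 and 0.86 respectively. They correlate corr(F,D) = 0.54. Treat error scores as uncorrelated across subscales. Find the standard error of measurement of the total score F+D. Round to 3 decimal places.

14.344

Var(total) = 763.3 + 400.756 = 1164.06.
True-score variance = 557.551 + 400.756 = 958.307, so reliability = 0.8232.
Error variance = 1164.06 − 958.307 = 205.749; SEM = √205.749 = 14.344.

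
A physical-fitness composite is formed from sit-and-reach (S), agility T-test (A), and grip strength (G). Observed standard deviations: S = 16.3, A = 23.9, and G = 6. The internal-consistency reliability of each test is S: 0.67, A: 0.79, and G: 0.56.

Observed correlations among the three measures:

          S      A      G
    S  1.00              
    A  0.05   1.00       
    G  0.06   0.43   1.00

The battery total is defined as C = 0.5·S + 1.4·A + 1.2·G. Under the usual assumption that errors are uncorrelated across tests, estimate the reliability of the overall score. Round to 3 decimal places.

0.811

Var(C) = 0.5²·16.3² + 1.4²·23.9² + 1.2²·6² + 2·[0.7·16.3·23.9·0.05 + 0.6·16.3·6·0.06 + 1.68·23.9·6·0.43] = 1237.83 + 241.496 = 1479.33.
Under uncorrelated errors the observed covariances equal the true-score covariances, so only the own-variance terms attenuate.
True-score variance = [0.5²·16.3²·0.67 + 1.4²·23.9²·0.79 + 1.2²·6²·0.56] + 241.496 = 957.995 + 241.496 = 1199.49.
Reliability = 1199.49 / 1479.33 = 0.811.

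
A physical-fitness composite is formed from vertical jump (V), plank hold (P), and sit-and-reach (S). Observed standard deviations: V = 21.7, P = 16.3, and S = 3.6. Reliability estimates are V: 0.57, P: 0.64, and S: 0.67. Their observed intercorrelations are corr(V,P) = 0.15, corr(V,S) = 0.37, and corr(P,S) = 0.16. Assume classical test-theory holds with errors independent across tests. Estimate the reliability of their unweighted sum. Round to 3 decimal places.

Var(V+P+S) = 21.7² + 16.3² + 3.6² + 2·[21.7·16.3·0.15 + 21.7·3.6·0.37 + 16.3·3.6·0.16] = 749.54 + 182.699 = 932.239.
Because errors are independent across components, Cov(Tᵢ,Tⱼ) = Cov(Xᵢ,Xⱼ); the off-diagonal part of the true-score variance is the same as above.
True-score variance = [21.7²·0.57 + 16.3²·0.64 + 3.6²·0.67] + 182.699 = 447.132 + 182.699 = 629.832.
Reliability = 629.832 / 932.239 = 0.676.

0.676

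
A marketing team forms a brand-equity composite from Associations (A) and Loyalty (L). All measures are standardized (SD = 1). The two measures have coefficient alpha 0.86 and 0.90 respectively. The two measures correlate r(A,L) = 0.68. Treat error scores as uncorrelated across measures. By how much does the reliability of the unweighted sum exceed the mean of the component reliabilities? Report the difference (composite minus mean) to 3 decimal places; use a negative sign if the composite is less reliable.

0.049

Var(sum) = 2 + 1.36 = 3.36; true-score variance = 1.76 + 1.36 = 3.12; composite reliability = 0.9286.
Mean component reliability = 0.8800.
Difference = 0.9286 − 0.8800 = 0.049.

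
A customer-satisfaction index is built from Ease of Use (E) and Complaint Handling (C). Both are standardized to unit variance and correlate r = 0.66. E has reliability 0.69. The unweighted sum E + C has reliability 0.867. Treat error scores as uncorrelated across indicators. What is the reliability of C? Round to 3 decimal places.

0.868

Var(E+C) = 2 + 2·0.66 = 3.320.
True-score variance = ρ_E + ρ_C + 2·0.66, so 0.867 = (0.69 + ρ_C + 1.32) / 3.320.
ρ_C = 0.867·3.320 − 0.69 − 1.32 = 0.868.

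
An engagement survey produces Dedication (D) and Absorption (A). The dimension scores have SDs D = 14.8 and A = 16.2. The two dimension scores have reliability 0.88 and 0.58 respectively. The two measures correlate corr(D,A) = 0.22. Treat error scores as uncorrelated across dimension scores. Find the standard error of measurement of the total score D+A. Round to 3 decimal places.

11.684

Var(total) = 481.48 + 105.494 = 586.974.
True-score variance = 344.97 + 105.494 = 450.465, so reliability = 0.7674.
Error variance = 586.974 − 450.465 = 136.51; SEM = √136.51 = 11.684.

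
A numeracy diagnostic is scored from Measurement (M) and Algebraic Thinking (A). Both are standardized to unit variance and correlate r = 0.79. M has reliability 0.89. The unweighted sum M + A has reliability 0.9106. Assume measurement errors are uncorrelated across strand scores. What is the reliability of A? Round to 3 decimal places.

0.790

Var(M+A) = 2 + 2·0.79 = 3.580.
True-score variance = ρ_M + ρ_A + 2·0.79, so 0.9106 = (0.89 + ρ_A + 1.58) / 3.580.
ρ_A = 0.9106·3.580 − 0.89 − 1.58 = 0.790.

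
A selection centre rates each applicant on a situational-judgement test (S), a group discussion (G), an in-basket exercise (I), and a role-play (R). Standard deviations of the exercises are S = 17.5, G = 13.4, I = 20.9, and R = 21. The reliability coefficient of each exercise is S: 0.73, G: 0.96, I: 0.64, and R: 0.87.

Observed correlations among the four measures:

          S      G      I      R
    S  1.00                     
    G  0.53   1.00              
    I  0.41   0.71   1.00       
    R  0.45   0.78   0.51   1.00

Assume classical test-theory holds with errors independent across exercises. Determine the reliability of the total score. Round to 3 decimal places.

0.914

Var(S+G+I+R) = 17.5² + 13.4² + 20.9² + 21² + 2·[17.5·13.4·0.53 + 17.5·20.9·0.41 + 17.5·21·0.45 + 13.4·20.9·0.71 + 13.4·21·0.78 + 20.9·21·0.51] = 1363.62 + 2163.58 = 3527.2.
Under uncorrelated errors the observed covariances equal the true-score covariances, so only the own-variance terms attenuate.
True-score variance = [17.5²·0.73 + 13.4²·0.96 + 20.9²·0.64 + 21²·0.87] + 2163.58 = 1059.17 + 2163.58 = 3222.75.
Reliability = 3222.75 / 3527.2 = 0.914.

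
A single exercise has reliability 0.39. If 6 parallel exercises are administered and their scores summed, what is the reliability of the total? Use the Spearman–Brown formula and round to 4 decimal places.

0.7932

ρ_k = kρ / (1 + (k−1)ρ) = 6·0.39 / (1 + 5·0.39) = 2.340 / 2.950 = 0.7932.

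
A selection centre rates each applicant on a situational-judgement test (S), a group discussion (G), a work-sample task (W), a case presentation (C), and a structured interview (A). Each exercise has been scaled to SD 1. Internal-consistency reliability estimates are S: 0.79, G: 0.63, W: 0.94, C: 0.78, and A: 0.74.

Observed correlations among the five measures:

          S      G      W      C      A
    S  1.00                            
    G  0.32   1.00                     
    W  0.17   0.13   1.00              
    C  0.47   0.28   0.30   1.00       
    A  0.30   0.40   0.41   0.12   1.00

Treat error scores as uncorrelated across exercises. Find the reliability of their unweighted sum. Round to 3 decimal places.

Var(S+G+W+C+A) = 5 + 2·[0.32 + 0.17 + 0.47 + 0.30 + 0.13 + 0.28 + 0.40 + 0.30 + 0.41 + 0.12] = 5 + 5.8 = 10.8.
Under uncorrelated errors the observed covariances equal the true-score covariances, so only the own-variance terms attenuate.
True-score variance = [0.79 + 0.63 + 0.94 + 0.78 + 0.74] + 5.8 = 3.88 + 5.8 = 9.68.
Reliability = 9.68 / 10.8 = 0.896.

0.896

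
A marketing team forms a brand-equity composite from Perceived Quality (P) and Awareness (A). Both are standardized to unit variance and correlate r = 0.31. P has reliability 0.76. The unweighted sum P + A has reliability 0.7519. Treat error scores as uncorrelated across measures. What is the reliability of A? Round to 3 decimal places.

0.590

Var(P+A) = 2 + 2·0.31 = 2.620.
True-score variance = ρ_P + ρ_A + 2·0.31, so 0.7519 = (0.76 + ρ_A + 0.62) / 2.620.
ρ_A = 0.7519·2.620 − 0.76 − 0.62 = 0.590.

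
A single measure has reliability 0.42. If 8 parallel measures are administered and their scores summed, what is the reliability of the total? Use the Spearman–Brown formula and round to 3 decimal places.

0.853

ρ_k = kρ / (1 + (k−1)ρ) = 8·0.42 / (1 + 7·0.42) = 3.360 / 3.940 = 0.853.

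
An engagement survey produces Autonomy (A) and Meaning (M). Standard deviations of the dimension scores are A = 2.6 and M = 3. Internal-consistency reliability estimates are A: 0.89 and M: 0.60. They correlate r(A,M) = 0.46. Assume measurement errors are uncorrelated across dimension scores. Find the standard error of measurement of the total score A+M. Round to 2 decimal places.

Var(total) = 15.76 + 7.176 = 22.936.
True-score variance = 11.4164 + 7.176 = 18.5924, so reliability = 0.8106.
Error variance = 22.936 − 18.5924 = 4.3436; SEM = √4.3436 = 2.08.

2.08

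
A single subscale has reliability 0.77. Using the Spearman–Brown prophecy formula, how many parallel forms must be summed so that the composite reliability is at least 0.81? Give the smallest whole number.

k ≥ ρ*(1−ρ₁)/(ρ₁(1−ρ*)) = 0.81·0.23 / (0.77·0.19) = 1.273.
Smallest integer k = 2.

2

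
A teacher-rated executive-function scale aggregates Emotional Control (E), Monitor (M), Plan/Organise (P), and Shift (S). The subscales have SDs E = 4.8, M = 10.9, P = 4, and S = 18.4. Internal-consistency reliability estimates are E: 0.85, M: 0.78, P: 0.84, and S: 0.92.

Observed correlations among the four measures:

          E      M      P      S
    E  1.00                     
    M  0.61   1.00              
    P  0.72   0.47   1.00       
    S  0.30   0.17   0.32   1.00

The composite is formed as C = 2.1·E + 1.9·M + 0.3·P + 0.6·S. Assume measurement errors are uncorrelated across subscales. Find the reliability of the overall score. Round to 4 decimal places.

0.8915

Var(C) = 2.1²·4.8² + 1.9²·10.9² + 0.3²·4² + 0.6²·18.4² + 2·[3.99·4.8·10.9·0.61 + 0.63·4.8·4·0.72 + 1.26·4.8·18.4·0.30 + 0.57·10.9·4·0.47 + 1.14·10.9·18.4·0.17 + 0.18·4·18.4·0.32] = 653.832 + 448.448 = 1102.28.
Because errors are independent across components, Cov(Tᵢ,Tⱼ) = Cov(Xᵢ,Xⱼ); the off-diagonal part of the true-score variance is the same as above.
True-score variance = [2.1²·4.8²·0.85 + 1.9²·10.9²·0.78 + 0.3²·4²·0.84 + 0.6²·18.4²·0.92] + 448.448 = 534.251 + 448.448 = 982.699.
Reliability = 982.699 / 1102.28 = 0.8915.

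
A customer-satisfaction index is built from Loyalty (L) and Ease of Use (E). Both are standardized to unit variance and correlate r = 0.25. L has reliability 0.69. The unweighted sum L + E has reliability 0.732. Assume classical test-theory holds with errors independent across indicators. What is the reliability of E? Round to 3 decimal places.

Var(L+E) = 2 + 2·0.25 = 2.500.
True-score variance = ρ_L + ρ_E + 2·0.25, so 0.732 = (0.69 + ρ_E + 0.50) / 2.500.
ρ_E = 0.732·2.500 − 0.69 − 0.50 = 0.640.

0.640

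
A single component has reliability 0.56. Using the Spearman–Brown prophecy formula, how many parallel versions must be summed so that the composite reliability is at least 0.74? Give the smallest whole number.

3

k ≥ ρ*(1−ρ₁)/(ρ₁(1−ρ*)) = 0.74·0.44 / (0.56·0.26) = 2.236.
Smallest integer k = 3.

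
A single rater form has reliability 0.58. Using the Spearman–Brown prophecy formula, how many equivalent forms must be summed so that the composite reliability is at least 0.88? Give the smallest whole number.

6

k ≥ ρ*(1−ρ₁)/(ρ₁(1−ρ*)) = 0.88·0.42 / (0.58·0.12) = 5.310.
Smallest integer k = 6.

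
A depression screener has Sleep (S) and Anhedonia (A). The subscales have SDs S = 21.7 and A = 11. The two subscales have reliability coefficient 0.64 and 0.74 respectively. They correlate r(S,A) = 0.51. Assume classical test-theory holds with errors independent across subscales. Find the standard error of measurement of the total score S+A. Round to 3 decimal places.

14.177

Var(total) = 591.89 + 243.474 = 835.364.
True-score variance = 390.91 + 243.474 = 634.384, so reliability = 0.7594.
Error variance = 835.364 − 634.384 = 200.98; SEM = √200.98 = 14.177.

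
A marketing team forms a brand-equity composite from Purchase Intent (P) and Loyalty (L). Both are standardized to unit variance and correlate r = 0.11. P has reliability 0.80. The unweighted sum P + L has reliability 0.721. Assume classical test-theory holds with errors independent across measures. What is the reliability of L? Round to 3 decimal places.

0.581

Var(P+L) = 2 + 2·0.11 = 2.220.
True-score variance = ρ_P + ρ_L + 2·0.11, so 0.721 = (0.80 + ρ_L + 0.22) / 2.220.
ρ_L = 0.721·2.220 − 0.80 − 0.22 = 0.581.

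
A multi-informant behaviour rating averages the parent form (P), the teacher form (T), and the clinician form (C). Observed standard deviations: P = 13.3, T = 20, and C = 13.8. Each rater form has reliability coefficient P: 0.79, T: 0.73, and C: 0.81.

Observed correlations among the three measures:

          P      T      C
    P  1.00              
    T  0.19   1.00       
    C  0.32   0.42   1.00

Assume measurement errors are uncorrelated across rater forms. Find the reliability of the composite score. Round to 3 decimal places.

Var(P+T+C) = 13.3² + 20² + 13.8² + 2·[13.3·20·0.19 + 13.3·13.8·0.32 + 20·13.8·0.42] = 767.33 + 450.386 = 1217.72.
With uncorrelated errors the cross-covariances are all true-score covariance, so they carry over unchanged; only the diagonal terms shrink to ρᵢσᵢ².
True-score variance = [13.3²·0.79 + 20²·0.73 + 13.8²·0.81] + 450.386 = 586 + 450.386 = 1036.39.
Reliability = 1036.39 / 1217.72 = 0.851.

0.851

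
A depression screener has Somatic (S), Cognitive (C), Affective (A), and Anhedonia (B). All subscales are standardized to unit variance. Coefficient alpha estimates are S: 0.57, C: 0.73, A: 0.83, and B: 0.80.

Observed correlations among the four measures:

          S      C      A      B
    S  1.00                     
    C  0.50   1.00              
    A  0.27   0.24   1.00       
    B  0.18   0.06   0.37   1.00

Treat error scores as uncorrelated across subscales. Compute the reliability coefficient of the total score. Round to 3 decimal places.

Var(S+C+A+B) = 4 + 2·[0.50 + 0.27 + 0.18 + 0.24 + 0.06 + 0.37] = 4 + 3.24 = 7.24.
With uncorrelated errors the cross-covariances are all true-score covariance, so they carry over unchanged; only the diagonal terms shrink to ρᵢσᵢ².
True-score variance = [0.57 + 0.73 + 0.83 + 0.80] + 3.24 = 2.93 + 3.24 = 6.17.
Reliability = 6.17 / 7.24 = 0.852.

0.852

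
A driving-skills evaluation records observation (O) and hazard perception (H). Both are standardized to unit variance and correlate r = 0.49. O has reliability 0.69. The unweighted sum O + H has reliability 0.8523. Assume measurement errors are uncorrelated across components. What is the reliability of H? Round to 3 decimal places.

Var(O+H) = 2 + 2·0.49 = 2.980.
True-score variance = ρ_O + ρ_H + 2·0.49, so 0.8523 = (0.69 + ρ_H + 0.98) / 2.980.
ρ_H = 0.8523·2.980 − 0.69 − 0.98 = 0.870.

0.870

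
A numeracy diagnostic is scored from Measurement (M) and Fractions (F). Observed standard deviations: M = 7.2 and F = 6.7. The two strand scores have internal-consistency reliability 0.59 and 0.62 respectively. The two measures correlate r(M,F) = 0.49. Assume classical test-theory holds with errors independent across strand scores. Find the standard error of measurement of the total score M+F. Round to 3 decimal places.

6.190

Var(total) = 96.73 + 47.2752 = 144.005.
True-score variance = 58.4174 + 47.2752 = 105.693, so reliability = 0.7339.
Error variance = 144.005 − 105.693 = 38.3126; SEM = √38.3126 = 6.190.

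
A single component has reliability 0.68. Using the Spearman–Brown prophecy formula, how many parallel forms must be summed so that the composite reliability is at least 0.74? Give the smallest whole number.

k ≥ ρ*(1−ρ₁)/(ρ₁(1−ρ*)) = 0.74·0.32 / (0.68·0.26) = 1.339.
Smallest integer k = 2.

2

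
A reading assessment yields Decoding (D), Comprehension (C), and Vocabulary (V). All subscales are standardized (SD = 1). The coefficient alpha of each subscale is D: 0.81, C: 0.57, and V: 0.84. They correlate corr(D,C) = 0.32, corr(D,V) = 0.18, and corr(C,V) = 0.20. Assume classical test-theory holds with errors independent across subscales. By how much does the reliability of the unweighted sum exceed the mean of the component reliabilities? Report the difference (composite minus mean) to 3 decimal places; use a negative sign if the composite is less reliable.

0.083

Var(sum) = 3 + 1.4 = 4.4; true-score variance = 2.22 + 1.4 = 3.62; composite reliability = 0.8227.
Mean component reliability = 0.7400.
Difference = 0.8227 − 0.7400 = 0.083.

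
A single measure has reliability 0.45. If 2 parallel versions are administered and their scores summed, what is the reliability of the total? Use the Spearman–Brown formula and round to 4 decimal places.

ρ_k = kρ / (1 + (k−1)ρ) = 2·0.45 / (1 + 1·0.45) = 0.900 / 1.450 = 0.6207.

0.6207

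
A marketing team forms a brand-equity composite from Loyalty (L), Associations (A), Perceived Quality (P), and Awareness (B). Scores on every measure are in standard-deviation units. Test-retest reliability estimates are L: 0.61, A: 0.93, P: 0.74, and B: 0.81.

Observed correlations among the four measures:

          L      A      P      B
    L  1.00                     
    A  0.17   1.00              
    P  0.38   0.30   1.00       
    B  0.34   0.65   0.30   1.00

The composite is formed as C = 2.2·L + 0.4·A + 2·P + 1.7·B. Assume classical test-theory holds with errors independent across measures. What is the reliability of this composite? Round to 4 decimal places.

0.8376

Var(C) = 2.2² + 0.4² + 2² + 1.7² + 2·[0.88·0.17 + 4.4·0.38 + 3.74·0.34 + 0.8·0.30 + 0.68·0.65 + 3.4·0.30] = 11.89 + 9.5904 = 21.4804.
With uncorrelated errors the cross-covariances are all true-score covariance, so they carry over unchanged; only the diagonal terms shrink to ρᵢσᵢ².
True-score variance = [2.2²·0.61 + 0.4²·0.93 + 2²·0.74 + 1.7²·0.81] + 9.5904 = 8.4021 + 9.5904 = 17.9925.
Reliability = 17.9925 / 21.4804 = 0.8376.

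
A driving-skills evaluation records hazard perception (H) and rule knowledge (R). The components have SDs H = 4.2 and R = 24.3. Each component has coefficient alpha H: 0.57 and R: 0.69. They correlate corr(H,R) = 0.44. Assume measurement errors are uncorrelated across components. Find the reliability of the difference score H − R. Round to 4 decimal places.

Var(H−R) = 4.2² + 24.3² − 2·4.2·24.3·0.44 = 608.13 − 89.8128 = 518.317.
With uncorrelated errors the cross-covariances are all true-score covariance, so they carry over unchanged; only the diagonal terms shrink to ρᵢσᵢ².
True-score variance = [4.2²·0.57 + 24.3²·0.69] − 89.8128 = 417.493 − 89.8128 = 327.68.
Reliability = 327.68 / 518.317 = 0.6322.

0.6322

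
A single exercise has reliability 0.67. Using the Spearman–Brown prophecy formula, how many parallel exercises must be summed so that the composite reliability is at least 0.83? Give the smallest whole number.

k ≥ ρ*(1−ρ₁)/(ρ₁(1−ρ*)) = 0.83·0.33 / (0.67·0.17) = 2.405.
Smallest integer k = 3.

3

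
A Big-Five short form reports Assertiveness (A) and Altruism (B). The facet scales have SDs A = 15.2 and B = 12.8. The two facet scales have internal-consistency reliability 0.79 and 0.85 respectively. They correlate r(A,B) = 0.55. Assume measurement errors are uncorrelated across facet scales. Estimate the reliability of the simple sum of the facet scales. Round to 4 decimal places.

0.8800

Var(A+B) = 15.2² + 12.8² + 2·[15.2·12.8·0.55] = 394.88 + 214.016 = 608.896.
Because errors are independent across components, Cov(Tᵢ,Tⱼ) = Cov(Xᵢ,Xⱼ); the off-diagonal part of the true-score variance is the same as above.
True-score variance = [15.2²·0.79 + 12.8²·0.85] + 214.016 = 321.786 + 214.016 = 535.802.
Reliability = 535.802 / 608.896 = 0.8800.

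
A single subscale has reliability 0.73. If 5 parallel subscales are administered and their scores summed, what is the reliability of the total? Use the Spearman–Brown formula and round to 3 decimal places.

ρ_k = kρ / (1 + (k−1)ρ) = 5·0.73 / (1 + 4·0.73) = 3.650 / 3.920 = 0.931.

0.931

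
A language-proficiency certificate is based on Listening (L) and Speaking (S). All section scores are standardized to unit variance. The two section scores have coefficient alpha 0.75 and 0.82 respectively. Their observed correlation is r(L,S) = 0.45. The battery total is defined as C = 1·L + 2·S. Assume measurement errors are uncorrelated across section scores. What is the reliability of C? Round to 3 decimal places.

0.857

Var(C) = 1 + 2² + 2·[2·0.45] = 5 + 1.8 = 6.8.
With uncorrelated errors the cross-covariances are all true-score covariance, so they carry over unchanged; only the diagonal terms shrink to ρᵢσᵢ².
True-score variance = [0.75 + 2²·0.82] + 1.8 = 4.03 + 1.8 = 5.83.
Reliability = 5.83 / 6.8 = 0.857.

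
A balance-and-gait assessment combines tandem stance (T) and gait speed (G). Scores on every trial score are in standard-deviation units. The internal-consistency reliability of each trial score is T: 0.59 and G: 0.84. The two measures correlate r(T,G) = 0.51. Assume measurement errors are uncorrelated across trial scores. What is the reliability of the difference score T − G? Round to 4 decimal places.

Var(T−G) = 1 + 1 − 2·0.51 = 2 − 1.02 = 0.98.
Under uncorrelated errors the observed covariances equal the true-score covariances, so only the own-variance terms attenuate.
True-score variance = [0.59 + 0.84] − 1.02 = 1.43 − 1.02 = 0.41.
Reliability = 0.41 / 0.98 = 0.4184.

0.4184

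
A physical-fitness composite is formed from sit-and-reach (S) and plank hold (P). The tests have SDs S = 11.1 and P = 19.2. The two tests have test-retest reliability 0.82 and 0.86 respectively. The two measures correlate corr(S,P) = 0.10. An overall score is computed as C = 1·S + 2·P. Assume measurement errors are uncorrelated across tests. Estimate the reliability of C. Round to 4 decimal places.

Var(C) = 11.1² + 2²·19.2² + 2·[2·11.1·19.2·0.10] = 1597.77 + 85.248 = 1683.02.
Because errors are independent across components, Cov(Tᵢ,Tⱼ) = Cov(Xᵢ,Xⱼ); the off-diagonal part of the true-score variance is the same as above.
True-score variance = [11.1²·0.82 + 2²·19.2²·0.86] + 85.248 = 1369.15 + 85.248 = 1454.4.
Reliability = 1454.4 / 1683.02 = 0.8642.

0.8642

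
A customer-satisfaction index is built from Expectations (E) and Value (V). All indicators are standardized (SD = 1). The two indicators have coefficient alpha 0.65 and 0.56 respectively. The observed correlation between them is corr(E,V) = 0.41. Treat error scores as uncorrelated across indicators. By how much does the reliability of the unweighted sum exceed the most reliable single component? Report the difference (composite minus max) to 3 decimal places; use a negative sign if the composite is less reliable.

0.070

Var(sum) = 2 + 0.82 = 2.82; true-score variance = 1.21 + 0.82 = 2.03; composite reliability = 0.7199.
Max component reliability = 0.6500.
Difference = 0.7199 − 0.6500 = 0.070.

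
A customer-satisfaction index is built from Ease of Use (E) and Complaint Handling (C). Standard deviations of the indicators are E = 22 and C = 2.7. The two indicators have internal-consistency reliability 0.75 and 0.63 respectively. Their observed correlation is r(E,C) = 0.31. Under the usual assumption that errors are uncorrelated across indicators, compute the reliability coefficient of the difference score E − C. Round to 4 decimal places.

0.7278

Var(E−C) = 22² + 2.7² − 2·22·2.7·0.31 = 491.29 − 36.828 = 454.462.
Under uncorrelated errors the observed covariances equal the true-score covariances, so only the own-variance terms attenuate.
True-score variance = [22²·0.75 + 2.7²·0.63] − 36.828 = 367.593 − 36.828 = 330.765.
Reliability = 330.765 / 454.462 = 0.7278.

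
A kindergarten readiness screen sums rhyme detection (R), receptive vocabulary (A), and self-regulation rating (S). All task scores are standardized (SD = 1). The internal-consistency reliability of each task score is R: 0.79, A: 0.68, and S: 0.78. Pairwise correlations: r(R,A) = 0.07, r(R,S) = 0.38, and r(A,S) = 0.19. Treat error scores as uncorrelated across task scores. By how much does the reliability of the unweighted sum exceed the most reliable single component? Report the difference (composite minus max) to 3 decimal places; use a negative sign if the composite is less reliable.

0.035

Var(sum) = 3 + 1.28 = 4.28; true-score variance = 2.25 + 1.28 = 3.53; composite reliability = 0.8248.
Max component reliability = 0.7900.
Difference = 0.8248 − 0.7900 = 0.035.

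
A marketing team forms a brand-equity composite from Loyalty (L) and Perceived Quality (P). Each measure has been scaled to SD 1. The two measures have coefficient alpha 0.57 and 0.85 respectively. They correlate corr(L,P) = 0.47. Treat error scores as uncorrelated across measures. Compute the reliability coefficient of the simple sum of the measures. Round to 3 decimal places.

0.803

Var(L+P) = 2 + 2·[0.47] = 2 + 0.94 = 2.94.
With uncorrelated errors the cross-covariances are all true-score covariance, so they carry over unchanged; only the diagonal terms shrink to ρᵢσᵢ².
True-score variance = [0.57 + 0.85] + 0.94 = 1.42 + 0.94 = 2.36.
Reliability = 2.36 / 2.94 = 0.803.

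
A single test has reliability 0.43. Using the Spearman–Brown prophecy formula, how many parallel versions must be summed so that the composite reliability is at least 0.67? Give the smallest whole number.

3

k ≥ ρ*(1−ρ₁)/(ρ₁(1−ρ*)) = 0.67·0.57 / (0.43·0.33) = 2.691.
Smallest integer k = 3.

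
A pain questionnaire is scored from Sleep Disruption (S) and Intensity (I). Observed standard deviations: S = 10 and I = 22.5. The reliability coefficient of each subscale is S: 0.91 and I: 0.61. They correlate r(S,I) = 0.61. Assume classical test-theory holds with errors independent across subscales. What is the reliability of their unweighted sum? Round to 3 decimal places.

Var(S+I) = 10² + 22.5² + 2·[10·22.5·0.61] = 606.25 + 274.5 = 880.75.
Under uncorrelated errors the observed covariances equal the true-score covariances, so only the own-variance terms attenuate.
True-score variance = [10²·0.91 + 22.5²·0.61] + 274.5 = 399.812 + 274.5 = 674.312.
Reliability = 674.312 / 880.75 = 0.766.

0.766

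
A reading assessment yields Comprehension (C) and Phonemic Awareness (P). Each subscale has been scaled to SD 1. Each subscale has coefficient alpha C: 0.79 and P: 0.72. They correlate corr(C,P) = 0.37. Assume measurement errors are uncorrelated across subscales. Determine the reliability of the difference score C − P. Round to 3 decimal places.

0.611

Var(C−P) = 1 + 1 − 2·0.37 = 2 − 0.74 = 1.26.
Under uncorrelated errors the observed covariances equal the true-score covariances, so only the own-variance terms attenuate.
True-score variance = [0.79 + 0.72] − 0.74 = 1.51 − 0.74 = 0.77.
Reliability = 0.77 / 1.26 = 0.611.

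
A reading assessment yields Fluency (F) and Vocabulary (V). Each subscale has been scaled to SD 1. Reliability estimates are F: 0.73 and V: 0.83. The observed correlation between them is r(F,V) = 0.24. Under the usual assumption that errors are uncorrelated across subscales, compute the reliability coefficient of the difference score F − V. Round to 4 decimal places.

0.7105

Var(F−V) = 1 + 1 − 2·0.24 = 2 − 0.48 = 1.52.
With uncorrelated errors the cross-covariances are all true-score covariance, so they carry over unchanged; only the diagonal terms shrink to ρᵢσᵢ².
True-score variance = [0.73 + 0.83] − 0.48 = 1.56 − 0.48 = 1.08.
Reliability = 1.08 / 1.52 = 0.7105.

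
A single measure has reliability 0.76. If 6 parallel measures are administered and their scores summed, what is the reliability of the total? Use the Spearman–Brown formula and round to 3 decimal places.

0.950

ρ_k = kρ / (1 + (k−1)ρ) = 6·0.76 / (1 + 5·0.76) = 4.560 / 4.800 = 0.950.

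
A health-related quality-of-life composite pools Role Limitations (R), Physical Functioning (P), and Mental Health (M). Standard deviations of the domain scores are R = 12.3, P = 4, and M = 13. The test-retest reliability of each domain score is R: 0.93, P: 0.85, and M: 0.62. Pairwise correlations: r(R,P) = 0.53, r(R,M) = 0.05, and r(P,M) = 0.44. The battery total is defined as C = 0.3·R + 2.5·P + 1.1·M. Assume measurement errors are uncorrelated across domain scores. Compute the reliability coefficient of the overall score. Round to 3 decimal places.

0.808

Var(C) = 0.3²·12.3² + 2.5²·4² + 1.1²·13² + 2·[0.75·12.3·4·0.53 + 0.33·12.3·13·0.05 + 2.75·4·13·0.44] = 318.106 + 170.231 = 488.337.
With uncorrelated errors the cross-covariances are all true-score covariance, so they carry over unchanged; only the diagonal terms shrink to ρᵢσᵢ².
True-score variance = [0.3²·12.3²·0.93 + 2.5²·4²·0.85 + 1.1²·13²·0.62] + 170.231 = 224.447 + 170.231 = 394.677.
Reliability = 394.677 / 488.337 = 0.808.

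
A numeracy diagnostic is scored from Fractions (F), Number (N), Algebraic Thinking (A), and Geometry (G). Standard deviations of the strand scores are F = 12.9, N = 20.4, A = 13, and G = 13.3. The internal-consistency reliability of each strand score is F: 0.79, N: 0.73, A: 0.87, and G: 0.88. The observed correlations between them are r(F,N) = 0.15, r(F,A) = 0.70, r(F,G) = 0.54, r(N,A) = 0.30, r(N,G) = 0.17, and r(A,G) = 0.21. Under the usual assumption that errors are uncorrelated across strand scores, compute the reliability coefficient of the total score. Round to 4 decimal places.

0.8912

Var(F+N+A+G) = 12.9² + 20.4² + 13² + 13.3² + 2·[12.9·20.4·0.15 + 12.9·13·0.70 + 12.9·13.3·0.54 + 20.4·13·0.30 + 20.4·13.3·0.17 + 13·13.3·0.21] = 928.46 + 823.01 = 1751.47.
With uncorrelated errors the cross-covariances are all true-score covariance, so they carry over unchanged; only the diagonal terms shrink to ρᵢσᵢ².
True-score variance = [12.9²·0.79 + 20.4²·0.73 + 13²·0.87 + 13.3²·0.88] + 823.01 = 737.954 + 823.01 = 1560.96.
Reliability = 1560.96 / 1751.47 = 0.8912.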